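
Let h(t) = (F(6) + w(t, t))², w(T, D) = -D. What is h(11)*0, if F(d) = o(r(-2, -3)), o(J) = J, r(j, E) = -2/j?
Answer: 0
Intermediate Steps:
F(d) = 1 (F(d) = -2/(-2) = -2*(-½) = 1)
h(t) = (1 - t)²
h(11)*0 = (-1 + 11)²*0 = 10²*0 = 100*0 = 0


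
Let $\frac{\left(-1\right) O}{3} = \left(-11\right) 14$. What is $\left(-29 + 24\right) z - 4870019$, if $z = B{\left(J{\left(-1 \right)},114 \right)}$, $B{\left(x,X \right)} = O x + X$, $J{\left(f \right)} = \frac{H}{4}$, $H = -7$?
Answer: $- \frac{9733093}{2} \approx -4.8665 \cdot 10^{6}$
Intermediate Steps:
$O = 462$ ($O = - 3 \left(\left(-11\right) 14\right) = \left(-3\right) \left(-154\right) = 462$)
$J{\left(f \right)} = - \frac{7}{4}$
$B{\left(x,X \right)} = X + 462 x$ ($B{\left(x,X \right)} = 462 x + X = X + 462 x$)
$z = - \frac{1389}{2}$ ($z = 114 + 462 \left(- \frac{7}{4}\right) = 114 - \frac{1617}{2} = - \frac{1389}{2} \approx -694.5$)
$\left(-29 + 24\right) z - 4870019 = \left(-29 + 24\right) \left(- \frac{1389}{2}\right) - 4870019 = \left(-5\right) \left(- \frac{1389}{2}\right) - 4870019 = \frac{6945}{2} - 4870019 = - \frac{9733093}{2}$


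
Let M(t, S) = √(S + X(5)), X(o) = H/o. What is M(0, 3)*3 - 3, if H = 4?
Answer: -3 + 3*√95/5 ≈ 2.8481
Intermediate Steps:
X(o) = 4/o
M(t, S) = √(⅘ + S) (M(t, S) = √(S + 4/5) = √(S + 4*(⅕)) = √(S + ⅘) = √(⅘ + S))
M(0, 3)*3 - 3 = (√(20 + 25*3)/5)*3 - 3 = (√(20 + 75)/5)*3 - 3 = (√95/5)*3 - 3 = 3*√95/5 - 3 = -3 + 3*√95/5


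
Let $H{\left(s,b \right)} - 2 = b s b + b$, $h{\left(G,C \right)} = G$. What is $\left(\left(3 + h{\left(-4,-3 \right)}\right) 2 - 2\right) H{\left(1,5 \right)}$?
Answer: $-128$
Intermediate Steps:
$H{\left(s,b \right)} = 2 + b + s b^{2}$ ($H{\left(s,b \right)} = 2 + \left(b s b + b\right) = 2 + \left(s b^{2} + b\right) = 2 + \left(b + s b^{2}\right) = 2 + b + s b^{2}$)
$\left(\left(3 + h{\left(-4,-3 \right)}\right) 2 - 2\right) H{\left(1,5 \right)} = \left(\left(3 - 4\right) 2 - 2\right) \left(2 + 5 + 1 \cdot 5^{2}\right) = \left(\left(-1\right) 2 - 2\right) \left(2 + 5 + 1 \cdot 25\right) = \left(-2 - 2\right) \left(2 + 5 + 25\right) = \left(-4\right) 32 = -128$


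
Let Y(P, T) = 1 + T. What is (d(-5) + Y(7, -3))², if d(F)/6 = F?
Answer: 1024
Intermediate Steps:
d(F) = 6*F
(d(-5) + Y(7, -3))² = (6*(-5) + (1 - 3))² = (-30 - 2)² = (-32)² = 1024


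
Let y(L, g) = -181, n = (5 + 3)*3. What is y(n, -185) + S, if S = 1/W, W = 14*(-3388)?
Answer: -8585193/47432 ≈ -181.00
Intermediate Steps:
W = -47432
n = 24 (n = 8*3 = 24)
S = -1/47432 (S = 1/(-47432) = -1/47432 ≈ -2.1083e-5)
y(n, -185) + S = -181 - 1/47432 = -8585193/47432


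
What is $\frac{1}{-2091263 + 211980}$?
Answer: $- \frac{1}{1879283} \approx -5.3212 \cdot 10^{-7}$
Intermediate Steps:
$\frac{1}{-2091263 + 211980} = \frac{1}{-1879283} = - \frac{1}{1879283}$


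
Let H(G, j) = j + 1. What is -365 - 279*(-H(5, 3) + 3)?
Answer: -86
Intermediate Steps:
H(G, j) = 1 + j
-365 - 279*(-H(5, 3) + 3) = -365 - 279*(-(1 + 3) + 3) = -365 - 279*(-1*4 + 3) = -365 - 279*(-4 + 3) = -365 - 279*(-1) = -365 + 279 = -86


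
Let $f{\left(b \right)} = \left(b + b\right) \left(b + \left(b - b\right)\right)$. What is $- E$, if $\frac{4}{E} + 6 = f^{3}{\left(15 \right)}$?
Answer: $- \frac{2}{45562497} \approx -4.3896 \cdot 10^{-8}$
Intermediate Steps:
$f{\left(b \right)} = 2 b^{2}$ ($f{\left(b \right)} = 2 b \left(b + 0\right) = 2 b b = 2 b^{2}$)
$E = \frac{2}{45562497}$ ($E = \frac{4}{-6 + \left(2 \cdot 15^{2}\right)^{3}} = \frac{4}{-6 + \left(2 \cdot 225\right)^{3}} = \frac{4}{-6 + 450^{3}} = \frac{4}{-6 + 91125000} = \frac{4}{91124994} = 4 \cdot \frac{1}{91124994} = \frac{2}{45562497} \approx 4.3896 \cdot 10^{-8}$)
$- E = \left(-1\right) \frac{2}{45562497} = - \frac{2}{45562497}$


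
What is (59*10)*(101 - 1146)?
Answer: -616550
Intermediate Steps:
(59*10)*(101 - 1146) = 590*(-1045) = -616550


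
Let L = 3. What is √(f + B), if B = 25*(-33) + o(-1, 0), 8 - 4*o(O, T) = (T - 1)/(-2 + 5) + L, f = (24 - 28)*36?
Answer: I*√8709/3 ≈ 31.107*I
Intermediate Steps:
f = -144 (f = -4*36 = -144)
o(O, T) = 4/3 - T/12 (o(O, T) = 2 - ((T - 1)/(-2 + 5) + 3)/4 = 2 - ((-1 + T)/3 + 3)/4 = 2 - ((-1 + T)*(⅓) + 3)/4 = 2 - ((-⅓ + T/3) + 3)/4 = 2 - (8/3 + T/3)/4 = 2 + (-⅔ - T/12) = 4/3 - T/12)
B = -2471/3 (B = 25*(-33) + (4/3 - 1/12*0) = -825 + (4/3 + 0) = -825 + 4/3 = -2471/3 ≈ -823.67)
√(f + B) = √(-144 - 2471/3) = √(-2903/3) = I*√8709/3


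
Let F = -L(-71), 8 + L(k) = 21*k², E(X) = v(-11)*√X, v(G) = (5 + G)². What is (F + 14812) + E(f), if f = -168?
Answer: -91041 + 72*I*√42 ≈ -91041.0 + 466.61*I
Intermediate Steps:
E(X) = 36*√X (E(X) = (5 - 11)²*√X = (-6)²*√X = 36*√X)
L(k) = -8 + 21*k²
F = -105853 (F = -(-8 + 21*(-71)²) = -(-8 + 21*5041) = -(-8 + 105861) = -1*105853 = -105853)
(F + 14812) + E(f) = (-105853 + 14812) + 36*√(-168) = -91041 + 36*(2*I*√42) = -91041 + 72*I*√42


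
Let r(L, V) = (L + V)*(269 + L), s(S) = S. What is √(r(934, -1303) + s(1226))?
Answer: I*√442681 ≈ 665.34*I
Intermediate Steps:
r(L, V) = (269 + L)*(L + V)
√(r(934, -1303) + s(1226)) = √((934² + 269*934 + 269*(-1303) + 934*(-1303)) + 1226) = √((872356 + 251246 - 350507 - 1217002) + 1226) = √(-443907 + 1226) = √(-442681) = I*√442681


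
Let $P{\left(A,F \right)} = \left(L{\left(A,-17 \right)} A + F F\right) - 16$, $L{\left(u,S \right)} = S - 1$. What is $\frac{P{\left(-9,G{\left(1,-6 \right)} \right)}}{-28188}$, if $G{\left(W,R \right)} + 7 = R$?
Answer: $- \frac{35}{3132} \approx -0.011175$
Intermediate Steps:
$G{\left(W,R \right)} = -7 + R$
$L{\left(u,S \right)} = -1 + S$
$P{\left(A,F \right)} = -16 + F^{2} - 18 A$ ($P{\left(A,F \right)} = \left(\left(-1 - 17\right) A + F F\right) - 16 = \left(- 18 A + F^{2}\right) - 16 = \left(F^{2} - 18 A\right) - 16 = -16 + F^{2} - 18 A$)
$\frac{P{\left(-9,G{\left(1,-6 \right)} \right)}}{-28188} = \frac{-16 + \left(-7 - 6\right)^{2} - -162}{-28188} = \left(-16 + \left(-13\right)^{2} + 162\right) \left(- \frac{1}{28188}\right) = \left(-16 + 169 + 162\right) \left(- \frac{1}{28188}\right) = 315 \left(- \frac{1}{28188}\right) = - \frac{35}{3132}$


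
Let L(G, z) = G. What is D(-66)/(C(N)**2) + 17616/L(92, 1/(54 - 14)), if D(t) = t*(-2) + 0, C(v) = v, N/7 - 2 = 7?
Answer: 5827504/30429 ≈ 191.51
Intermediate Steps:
N = 63 (N = 14 + 7*7 = 14 + 49 = 63)
D(t) = -2*t (D(t) = -2*t + 0 = -2*t)
D(-66)/(C(N)**2) + 17616/L(92, 1/(54 - 14)) = (-2*(-66))/(63**2) + 17616/92 = 132/3969 + 17616*(1/92) = 132*(1/3969) + 4404/23 = 44/1323 + 4404/23 = 5827504/30429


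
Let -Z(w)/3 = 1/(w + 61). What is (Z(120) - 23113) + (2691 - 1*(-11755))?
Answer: -1568730/181 ≈ -8667.0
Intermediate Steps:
Z(w) = -3/(61 + w) (Z(w) = -3/(w + 61) = -3/(61 + w))
(Z(120) - 23113) + (2691 - 1*(-11755)) = (-3/(61 + 120) - 23113) + (2691 - 1*(-11755)) = (-3/181 - 23113) + (2691 + 11755) = (-3*1/181 - 23113) + 14446 = (-3/181 - 23113) + 14446 = -4183456/181 + 14446 = -1568730/181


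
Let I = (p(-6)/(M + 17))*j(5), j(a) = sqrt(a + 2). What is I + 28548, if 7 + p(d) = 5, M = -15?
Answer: 28548 - sqrt(7) ≈ 28545.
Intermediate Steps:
p(d) = -2 (p(d) = -7 + 5 = -2)
j(a) = sqrt(2 + a)
I = -sqrt(7) (I = (-2/(-15 + 17))*sqrt(2 + 5) = (-2/2)*sqrt(7) = (-2*1/2)*sqrt(7) = -sqrt(7) ≈ -2.6458)
I + 28548 = -sqrt(7) + 28548 = 28548 - sqrt(7)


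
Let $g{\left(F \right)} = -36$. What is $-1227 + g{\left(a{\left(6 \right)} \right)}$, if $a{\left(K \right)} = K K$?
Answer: $-1263$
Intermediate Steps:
$a{\left(K \right)} = K^{2}$
$-1227 + g{\left(a{\left(6 \right)} \right)} = -1227 - 36 = -1263$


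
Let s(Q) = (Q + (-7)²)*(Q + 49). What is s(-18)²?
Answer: 923521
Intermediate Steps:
s(Q) = (49 + Q)² (s(Q) = (Q + 49)*(49 + Q) = (49 + Q)*(49 + Q) = (49 + Q)²)
s(-18)² = ((49 - 18)²)² = (31²)² = 961² = 923521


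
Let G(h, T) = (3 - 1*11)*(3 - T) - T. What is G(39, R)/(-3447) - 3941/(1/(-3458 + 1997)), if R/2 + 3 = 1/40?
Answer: 396942802253/68940 ≈ 5.7578e+6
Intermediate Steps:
R = -119/20 (R = -6 + 2/40 = -6 + 2*(1/40) = -6 + 1/20 = -119/20 ≈ -5.9500)
G(h, T) = -24 + 7*T (G(h, T) = (3 - 11)*(3 - T) - T = -8*(3 - T) - T = (-24 + 8*T) - T = -24 + 7*T)
G(39, R)/(-3447) - 3941/(1/(-3458 + 1997)) = (-24 + 7*(-119/20))/(-3447) - 3941/(1/(-3458 + 1997)) = (-24 - 833/20)*(-1/3447) - 3941/(1/(-1461)) = -1313/20*(-1/3447) - 3941/(-1/1461) = 1313/68940 - 3941*(-1461) = 1313/68940 + 5757801 = 396942802253/68940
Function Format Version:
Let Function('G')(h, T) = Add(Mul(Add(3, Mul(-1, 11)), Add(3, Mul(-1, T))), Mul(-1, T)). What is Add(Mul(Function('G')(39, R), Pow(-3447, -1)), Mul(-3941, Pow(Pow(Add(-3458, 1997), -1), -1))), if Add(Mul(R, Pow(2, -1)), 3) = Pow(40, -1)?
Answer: Rational(396942802253, 68940) ≈ 5.7578e+6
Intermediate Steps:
R = Rational(-119, 20) (R = Add(-6, Mul(2, Pow(40, -1))) = Add(-6, Mul(2, Rational(1, 40))) = Add(-6, Rational(1, 20)) = Rational(-119, 20) ≈ -5.9500)
Function('G')(h, T) = Add(-24, Mul(7, T)) (Function('G')(h, T) = Add(Mul(Add(3, -11), Add(3, Mul(-1, T))), Mul(-1, T)) = Add(Mul(-8, Add(3, Mul(-1, T))), Mul(-1, T)) = Add(Add(-24, Mul(8, T)), Mul(-1, T)) = Add(-24, Mul(7, T)))
Add(Mul(Function('G')(39, R), Pow(-3447, -1)), Mul(-3941, Pow(Pow(Add(-3458, 1997), -1), -1))) = Add(Mul(Add(-24, Mul(7, Rational(-119, 20))), Pow(-3447, -1)), Mul(-3941, Pow(Pow(Add(-3458, 1997), -1), -1))) = Add(Mul(Add(-24, Rational(-833, 20)), Rational(-1, 3447)), Mul(-3941, Pow(Pow(-1461, -1), -1))) = Add(Mul(Rational(-1313, 20), Rational(-1, 3447)), Mul(-3941, Pow(Rational(-1, 1461), -1))) = Add(Rational(1313, 68940), Mul(-3941, -1461)) = Add(Rational(1313, 68940), 5757801) = Rational(396942802253, 68940)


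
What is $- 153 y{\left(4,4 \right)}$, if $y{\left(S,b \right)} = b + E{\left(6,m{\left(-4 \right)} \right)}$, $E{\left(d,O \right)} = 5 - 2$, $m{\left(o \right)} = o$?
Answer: $-1071$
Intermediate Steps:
$E{\left(d,O \right)} = 3$ ($E{\left(d,O \right)} = 5 - 2 = 3$)
$y{\left(S,b \right)} = 3 + b$ ($y{\left(S,b \right)} = b + 3 = 3 + b$)
$- 153 y{\left(4,4 \right)} = - 153 \left(3 + 4\right) = \left(-153\right) 7 = -1071$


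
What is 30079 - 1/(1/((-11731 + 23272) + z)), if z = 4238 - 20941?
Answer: 35241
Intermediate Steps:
z = -16703
30079 - 1/(1/((-11731 + 23272) + z)) = 30079 - 1/(1/((-11731 + 23272) - 16703)) = 30079 - 1/(1/(11541 - 16703)) = 30079 - 1/(1/(-5162)) = 30079 - 1/(-1/5162) = 30079 - 1*(-5162) = 30079 + 5162 = 35241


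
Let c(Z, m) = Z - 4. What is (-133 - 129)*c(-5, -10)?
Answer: 2358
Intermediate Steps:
c(Z, m) = -4 + Z
(-133 - 129)*c(-5, -10) = (-133 - 129)*(-4 - 5) = -262*(-9) = 2358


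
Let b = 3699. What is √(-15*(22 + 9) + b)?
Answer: 7*√66 ≈ 56.868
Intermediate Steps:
√(-15*(22 + 9) + b) = √(-15*(22 + 9) + 3699) = √(-15*31 + 3699) = √(-465 + 3699) = √3234 = 7*√66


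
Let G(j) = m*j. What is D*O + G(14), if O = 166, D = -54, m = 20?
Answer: -8684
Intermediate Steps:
G(j) = 20*j
D*O + G(14) = -54*166 + 20*14 = -8964 + 280 = -8684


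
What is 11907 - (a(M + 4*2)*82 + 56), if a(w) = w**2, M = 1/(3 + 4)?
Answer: 314281/49 ≈ 6413.9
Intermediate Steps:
M = 1/7 ≈ 0.14286
11907 - (a(M + 4*2)*82 + 56) = 11907 - ((1/7 + 4*2)**2*82 + 56) = 11907 - ((1/7 + 8)**2*82 + 56) = 11907 - ((57/7)**2*82 + 56) = 11907 - ((3249/49)*82 + 56) = 11907 - (266418/49 + 56) = 11907 - 1*269162/49 = 11907 - 269162/49 = 314281/49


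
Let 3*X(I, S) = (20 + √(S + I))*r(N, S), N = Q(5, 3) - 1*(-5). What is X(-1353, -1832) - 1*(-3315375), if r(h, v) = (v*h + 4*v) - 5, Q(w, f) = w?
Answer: 3144355 - 59857*I*√65 ≈ 3.1444e+6 - 4.8258e+5*I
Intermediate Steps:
N = 10 (N = 5 - 1*(-5) = 5 + 5 = 10)
r(h, v) = -5 + 4*v + h*v (r(h, v) = (h*v + 4*v) - 5 = (4*v + h*v) - 5 = -5 + 4*v + h*v)
X(I, S) = (-5 + 14*S)*(20 + √(I + S))/3 (X(I, S) = ((20 + √(S + I))*(-5 + 4*S + 10*S))/3 = ((20 + √(I + S))*(-5 + 14*S))/3 = ((-5 + 14*S)*(20 + √(I + S)))/3 = (-5 + 14*S)*(20 + √(I + S))/3)
X(-1353, -1832) - 1*(-3315375) = (-5 + 14*(-1832))*(20 + √(-1353 - 1832))/3 - 1*(-3315375) = (-5 - 25648)*(20 + √(-3185))/3 + 3315375 = (⅓)*(-25653)*(20 + 7*I*√65) + 3315375 = (-171020 - 59857*I*√65) + 3315375 = 3144355 - 59857*I*√65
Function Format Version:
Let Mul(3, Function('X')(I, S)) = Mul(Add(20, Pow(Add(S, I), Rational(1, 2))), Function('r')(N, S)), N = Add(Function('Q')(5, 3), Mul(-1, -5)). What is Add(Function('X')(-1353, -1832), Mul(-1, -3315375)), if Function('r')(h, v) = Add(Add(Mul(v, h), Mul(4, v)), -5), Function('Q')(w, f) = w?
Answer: Add(3144355, Mul(-59857, I, Pow(65, Rational(1, 2)))) ≈ Add(3.1444e+6, Mul(-4.8258e+5, I))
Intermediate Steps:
N = 10 (N = Add(5, Mul(-1, -5)) = Add(5, 5) = 10)
Function('r')(h, v) = Add(-5, Mul(4, v), Mul(h, v)) (Function('r')(h, v) = Add(Add(Mul(h, v), Mul(4, v)), -5) = Add(Add(Mul(4, v), Mul(h, v)), -5) = Add(-5, Mul(4, v), Mul(h, v)))
Function('X')(I, S) = Mul(Rational(1, 3), Add(-5, Mul(14, S)), Add(20, Pow(Add(I, S), Rational(1, 2)))) (Function('X')(I, S) = Mul(Rational(1, 3), Mul(Add(20, Pow(Add(S, I), Rational(1, 2))), Add(-5, Mul(4, S), Mul(10, S)))) = Mul(Rational(1, 3), Mul(Add(20, Pow(Add(I, S), Rational(1, 2))), Add(-5, Mul(14, S)))) = Mul(Rational(1, 3), Mul(Add(-5, Mul(14, S)), Add(20, Pow(Add(I, S), Rational(1, 2))))) = Mul(Rational(1, 3), Add(-5, Mul(14, S)), Add(20, Pow(Add(I, S), Rational(1, 2)))))
Add(Function('X')(-1353, -1832), Mul(-1, -3315375)) = Add(Mul(Rational(1, 3), Add(-5, Mul(14, -1832)), Add(20, Pow(Add(-1353, -1832), Rational(1, 2)))), Mul(-1, -3315375)) = Add(Mul(Rational(1, 3), Add(-5, -25648), Add(20, Pow(-3185, Rational(1, 2)))), 3315375) = Add(Mul(Rational(1, 3), -25653, Add(20, Mul(7, I, Pow(65, Rational(1, 2))))), 3315375) = Add(Add(-171020, Mul(-59857, I, Pow(65, Rational(1, 2)))), 3315375) = Add(3144355, Mul(-59857, I, Pow(65, Rational(1, 2))))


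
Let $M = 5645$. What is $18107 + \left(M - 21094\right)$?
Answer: $2658$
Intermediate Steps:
$18107 + \left(M - 21094\right) = 18107 + \left(5645 - 21094\right) = 18107 - 15449 = 2658$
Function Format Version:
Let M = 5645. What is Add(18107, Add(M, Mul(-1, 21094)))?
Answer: 2658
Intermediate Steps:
Add(18107, Add(M, Mul(-1, 21094))) = Add(18107, Add(5645, Mul(-1, 21094))) = Add(18107, Add(5645, -21094)) = Add(18107, -15449) = 2658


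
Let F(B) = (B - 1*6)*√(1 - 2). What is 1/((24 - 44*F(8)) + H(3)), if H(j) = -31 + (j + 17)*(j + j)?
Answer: 113/20513 + 88*I/20513 ≈ 0.0055087 + 0.00429*I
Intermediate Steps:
F(B) = I*(-6 + B) (F(B) = (B - 6)*√(-1) = (-6 + B)*I = I*(-6 + B))
H(j) = -31 + 2*j*(17 + j) (H(j) = -31 + (17 + j)*(2*j) = -31 + 2*j*(17 + j))
1/((24 - 44*F(8)) + H(3)) = 1/((24 - 44*I*(-6 + 8)) + (-31 + 2*3² + 34*3)) = 1/((24 - 44*I*2) + (-31 + 2*9 + 102)) = 1/((24 - 88*I) + (-31 + 18 + 102)) = 1/((24 - 88*I) + 89) = 1/(113 - 88*I) = (113 + 88*I)/20513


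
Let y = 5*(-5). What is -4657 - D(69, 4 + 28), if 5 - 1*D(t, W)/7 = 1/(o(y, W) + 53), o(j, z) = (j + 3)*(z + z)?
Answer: -6357667/1355 ≈ -4692.0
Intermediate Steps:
y = -25
o(j, z) = 2*z*(3 + j) (o(j, z) = (3 + j)*(2*z) = 2*z*(3 + j))
D(t, W) = 35 - 7/(53 - 44*W) (D(t, W) = 35 - 7/(2*W*(3 - 25) + 53) = 35 - 7/(2*W*(-22) + 53) = 35 - 7/(-44*W + 53) = 35 - 7/(53 - 44*W))
-4657 - D(69, 4 + 28) = -4657 - 308*(6 - 5*(4 + 28))/(53 - 44*(4 + 28)) = -4657 - 308*(6 - 5*32)/(53 - 44*32) = -4657 - 308*(6 - 160)/(53 - 1408) = -4657 - 308*(-154)/(-1355) = -4657 - 308*(-1)*(-154)/1355 = -4657 - 1*47432/1355 = -4657 - 47432/1355 = -6357667/1355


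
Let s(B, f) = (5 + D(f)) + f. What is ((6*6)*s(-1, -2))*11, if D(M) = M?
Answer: 396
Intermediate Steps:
s(B, f) = 5 + 2*f (s(B, f) = (5 + f) + f = 5 + 2*f)
((6*6)*s(-1, -2))*11 = ((6*6)*(5 + 2*(-2)))*11 = (36*(5 - 4))*11 = (36*1)*11 = 36*11 = 396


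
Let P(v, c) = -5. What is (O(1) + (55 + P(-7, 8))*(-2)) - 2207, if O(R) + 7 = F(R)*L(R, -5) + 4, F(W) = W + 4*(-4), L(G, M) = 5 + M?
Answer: -2310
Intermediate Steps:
F(W) = -16 + W (F(W) = W - 16 = -16 + W)
O(R) = -3 (O(R) = -7 + ((-16 + R)*(5 - 5) + 4) = -7 + ((-16 + R)*0 + 4) = -7 + (0 + 4) = -7 + 4 = -3)
(O(1) + (55 + P(-7, 8))*(-2)) - 2207 = (-3 + (55 - 5)*(-2)) - 2207 = (-3 + 50*(-2)) - 2207 = (-3 - 100) - 2207 = -103 - 2207 = -2310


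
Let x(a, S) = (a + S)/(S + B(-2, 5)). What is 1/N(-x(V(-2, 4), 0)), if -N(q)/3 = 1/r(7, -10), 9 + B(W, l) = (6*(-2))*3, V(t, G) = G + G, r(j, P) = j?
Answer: -7/3 ≈ -2.3333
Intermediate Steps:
V(t, G) = 2*G
B(W, l) = -45 (B(W, l) = -9 + (6*(-2))*3 = -9 - 12*3 = -9 - 36 = -45)
x(a, S) = (S + a)/(-45 + S) (x(a, S) = (a + S)/(S - 45) = (S + a)/(-45 + S))
N(q) = -3/7
1/N(-x(V(-2, 4), 0)) = 1/(-3/7) = -7/3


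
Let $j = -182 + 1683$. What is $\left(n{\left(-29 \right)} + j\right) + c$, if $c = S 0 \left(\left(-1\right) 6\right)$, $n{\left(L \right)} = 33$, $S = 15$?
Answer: $1534$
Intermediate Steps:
$j = 1501$
$c = 0$ ($c = 15 \cdot 0 \left(\left(-1\right) 6\right) = 0 \left(-6\right) = 0$)
$\left(n{\left(-29 \right)} + j\right) + c = \left(33 + 1501\right) + 0 = 1534 + 0 = 1534$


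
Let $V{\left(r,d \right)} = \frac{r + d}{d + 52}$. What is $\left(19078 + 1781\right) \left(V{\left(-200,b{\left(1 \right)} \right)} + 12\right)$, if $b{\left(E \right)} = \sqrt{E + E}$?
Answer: $\frac{32811207}{193} + \frac{375462 \sqrt{2}}{193} \approx 1.7276 \cdot 10^{5}$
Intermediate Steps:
$b{\left(E \right)} = \sqrt{2} \sqrt{E}$ ($b{\left(E \right)} = \sqrt{2 E} = \sqrt{2} \sqrt{E}$)
$V{\left(r,d \right)} = \frac{d + r}{52 + d}$
$\left(19078 + 1781\right) \left(V{\left(-200,b{\left(1 \right)} \right)} + 12\right) = \left(19078 + 1781\right) \left(\frac{\sqrt{2} \sqrt{1} - 200}{52 + \sqrt{2} \sqrt{1}} + 12\right) = 20859 \left(\frac{\sqrt{2} \cdot 1 - 200}{52 + \sqrt{2} \cdot 1} + 12\right) = 20859 \left(\frac{\sqrt{2} - 200}{52 + \sqrt{2}} + 12\right) = 20859 \left(\frac{-200 + \sqrt{2}}{52 + \sqrt{2}} + 12\right) = 20859 \left(12 + \frac{-200 + \sqrt{2}}{52 + \sqrt{2}}\right) = 250308 + \frac{20859 \left(-200 + \sqrt{2}\right)}{52 + \sqrt{2}}$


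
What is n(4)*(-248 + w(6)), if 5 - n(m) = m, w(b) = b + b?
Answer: -236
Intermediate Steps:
w(b) = 2*b
n(m) = 5 - m
n(4)*(-248 + w(6)) = (5 - 1*4)*(-248 + 2*6) = (5 - 4)*(-248 + 12) = 1*(-236) = -236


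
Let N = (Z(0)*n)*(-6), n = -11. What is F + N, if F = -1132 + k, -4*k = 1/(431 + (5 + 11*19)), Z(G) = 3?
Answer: -2409721/2580 ≈ -934.00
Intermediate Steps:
k = -1/2580 (k = -1/(4*(431 + (5 + 11*19))) = -1/(4*(431 + (5 + 209))) = -1/(4*(431 + 214)) = -¼/645 = -¼*1/645 = -1/2580 ≈ -0.00038760)
N = 198 (N = (3*(-11))*(-6) = -33*(-6) = 198)
F = -2920561/2580 (F = -1132 - 1/2580 = -2920561/2580 ≈ -1132.0)
F + N = -2920561/2580 + 198 = -2409721/2580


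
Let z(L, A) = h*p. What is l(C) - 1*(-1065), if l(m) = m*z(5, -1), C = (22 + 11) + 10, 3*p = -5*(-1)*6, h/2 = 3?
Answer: 3645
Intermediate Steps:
h = 6 (h = 2*3 = 6)
p = 10 (p = (-5*(-1)*6)/3 = (5*6)/3 = (⅓)*30 = 10)
z(L, A) = 60 (z(L, A) = 6*10 = 60)
C = 43 (C = 33 + 10 = 43)
l(m) = 60*m (l(m) = m*60 = 60*m)
l(C) - 1*(-1065) = 60*43 - 1*(-1065) = 2580 + 1065 = 3645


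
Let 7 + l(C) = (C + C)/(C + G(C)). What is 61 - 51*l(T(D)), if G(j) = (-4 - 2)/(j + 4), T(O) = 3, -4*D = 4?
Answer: 1376/5 ≈ 275.20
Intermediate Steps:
D = -1 (D = -¼*4 = -1)
G(j) = -6/(4 + j)
l(C) = -7 + 2*C/(C - 6/(4 + C)) (l(C) = -7 + (C + C)/(C - 6/(4 + C)) = -7 + (2*C)/(C - 6/(4 + C)) = -7 + 2*C/(C - 6/(4 + C)))
61 - 51*l(T(D)) = 61 - 51*(42 - 5*3*(4 + 3))/(-6 + 3*(4 + 3)) = 61 - 51*(42 - 5*3*7)/(-6 + 3*7) = 61 - 51*(42 - 105)/(-6 + 21) = 61 - 51*(-63)/15 = 61 - 17*(-63)/5 = 61 - 51*(-21/5) = 61 + 1071/5 = 1376/5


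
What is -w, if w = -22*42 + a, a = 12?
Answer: 912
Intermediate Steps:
w = -912 (w = -22*42 + 12 = -924 + 12 = -912)
-w = -1*(-912) = 912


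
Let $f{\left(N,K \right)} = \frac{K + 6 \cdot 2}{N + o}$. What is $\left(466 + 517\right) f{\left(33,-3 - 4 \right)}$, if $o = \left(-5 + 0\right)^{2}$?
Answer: $\frac{4915}{58} \approx 84.741$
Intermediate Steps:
$o = 25$ ($o = \left(-5\right)^{2} = 25$)
$f{\left(N,K \right)} = \frac{12 + K}{25 + N}$ ($f{\left(N,K \right)} = \frac{K + 6 \cdot 2}{N + 25} = \frac{K + 12}{25 + N} = \frac{12 + K}{25 + N}$)
$\left(466 + 517\right) f{\left(33,-3 - 4 \right)} = \left(466 + 517\right) \frac{12 - 7}{25 + 33} = 983 \frac{12 - 7}{58} = 983 \cdot \frac{1}{58} \cdot 5 = 983 \cdot \frac{5}{58} = \frac{4915}{58}$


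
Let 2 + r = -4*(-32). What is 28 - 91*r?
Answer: -11438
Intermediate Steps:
r = 126 (r = -2 - 4*(-32) = -2 + 128 = 126)
28 - 91*r = 28 - 91*126 = 28 - 11466 = -11438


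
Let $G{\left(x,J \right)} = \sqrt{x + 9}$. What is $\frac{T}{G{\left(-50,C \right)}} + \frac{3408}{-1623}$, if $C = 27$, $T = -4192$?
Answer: $- \frac{1136}{541} + \frac{4192 i \sqrt{41}}{41} \approx -2.0998 + 654.68 i$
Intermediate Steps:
$G{\left(x,J \right)} = \sqrt{9 + x}$
$\frac{T}{G{\left(-50,C \right)}} + \frac{3408}{-1623} = - \frac{4192}{\sqrt{9 - 50}} + \frac{3408}{-1623} = - \frac{4192}{\sqrt{-41}} + 3408 \left(- \frac{1}{1623}\right) = - \frac{4192}{i \sqrt{41}} - \frac{1136}{541} = - 4192 \left(- \frac{i \sqrt{41}}{41}\right) - \frac{1136}{541} = \frac{4192 i \sqrt{41}}{41} - \frac{1136}{541} = - \frac{1136}{541} + \frac{4192 i \sqrt{41}}{41}$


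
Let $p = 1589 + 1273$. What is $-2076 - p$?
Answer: $-4938$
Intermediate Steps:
$p = 2862$
$-2076 - p = -2076 - 2862 = -4938$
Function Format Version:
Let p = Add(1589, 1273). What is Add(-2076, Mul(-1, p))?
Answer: -4938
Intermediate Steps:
p = 2862
Add(-2076, Mul(-1, p)) = Add(-2076, Mul(-1, 2862)) = Add(-2076, -2862) = -4938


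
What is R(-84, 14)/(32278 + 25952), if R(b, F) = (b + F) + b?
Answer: -77/29115 ≈ -0.0026447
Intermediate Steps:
R(b, F) = F + 2*b (R(b, F) = (F + b) + b = F + 2*b)
R(-84, 14)/(32278 + 25952) = (14 + 2*(-84))/(32278 + 25952) = (14 - 168)/58230 = -154*1/58230 = -77/29115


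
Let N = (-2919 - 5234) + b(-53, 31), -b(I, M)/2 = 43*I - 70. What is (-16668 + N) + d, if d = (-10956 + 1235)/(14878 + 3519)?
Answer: -370212552/18397 ≈ -20124.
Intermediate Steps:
b(I, M) = 140 - 86*I (b(I, M) = -2*(43*I - 70) = -2*(-70 + 43*I) = 140 - 86*I)
N = -3455 (N = (-2919 - 5234) + (140 - 86*(-53)) = -8153 + (140 + 4558) = -8153 + 4698 = -3455)
d = -9721/18397 ≈ -0.52840
(-16668 + N) + d = (-16668 - 3455) - 9721/18397 = -20123 - 9721/18397 = -370212552/18397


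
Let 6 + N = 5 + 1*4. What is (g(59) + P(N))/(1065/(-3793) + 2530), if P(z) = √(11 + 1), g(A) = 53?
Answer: 201029/9595225 + 7586*√3/9595225 ≈ 0.022320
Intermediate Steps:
N = 3 (N = -6 + (5 + 1*4) = -6 + (5 + 4) = -6 + 9 = 3)
P(z) = 2*√3 (P(z) = √12 = 2*√3)
(g(59) + P(N))/(1065/(-3793) + 2530) = (53 + 2*√3)/(1065/(-3793) + 2530) = (53 + 2*√3)/(1065*(-1/3793) + 2530) = (53 + 2*√3)/(-1065/3793 + 2530) = (53 + 2*√3)/(9595225/3793) = (53 + 2*√3)*(3793/9595225) = 201029/9595225 + 7586*√3/9595225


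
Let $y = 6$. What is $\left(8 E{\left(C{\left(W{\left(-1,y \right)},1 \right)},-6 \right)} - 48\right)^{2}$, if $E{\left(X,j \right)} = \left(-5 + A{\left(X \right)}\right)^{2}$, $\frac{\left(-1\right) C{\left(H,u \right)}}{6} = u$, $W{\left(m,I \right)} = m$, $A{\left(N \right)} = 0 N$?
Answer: $23104$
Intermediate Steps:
$A{\left(N \right)} = 0$
$C{\left(H,u \right)} = - 6 u$
$E{\left(X,j \right)} = 25$ ($E{\left(X,j \right)} = \left(-5 + 0\right)^{2} = \left(-5\right)^{2} = 25$)
$\left(8 E{\left(C{\left(W{\left(-1,y \right)},1 \right)},-6 \right)} - 48\right)^{2} = \left(8 \cdot 25 - 48\right)^{2} = \left(200 - 48\right)^{2} = 152^{2} = 23104$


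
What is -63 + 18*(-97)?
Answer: -1809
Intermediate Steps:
-63 + 18*(-97) = -63 - 1746 = -1809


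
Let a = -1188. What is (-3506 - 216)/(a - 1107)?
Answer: 3722/2295 ≈ 1.6218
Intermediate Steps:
(-3506 - 216)/(a - 1107) = (-3506 - 216)/(-1188 - 1107) = -3722/(-2295) = -3722*(-1/2295) = 3722/2295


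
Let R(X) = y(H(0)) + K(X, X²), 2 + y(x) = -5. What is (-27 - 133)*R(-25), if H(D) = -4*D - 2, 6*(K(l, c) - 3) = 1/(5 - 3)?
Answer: 1880/3 ≈ 626.67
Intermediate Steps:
K(l, c) = 37/12 (K(l, c) = 3 + 1/(6*(5 - 3)) = 3 + (⅙)/2 = 3 + (⅙)*(½) = 3 + 1/12 = 37/12)
H(D) = -2 - 4*D
y(x) = -7 (y(x) = -2 - 5 = -7)
R(X) = -47/12 (R(X) = -7 + 37/12 = -47/12)
(-27 - 133)*R(-25) = (-27 - 133)*(-47/12) = -160*(-47/12) = 1880/3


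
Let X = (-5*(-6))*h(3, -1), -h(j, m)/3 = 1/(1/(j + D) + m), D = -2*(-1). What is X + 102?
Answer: 429/2 ≈ 214.50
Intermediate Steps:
D = 2
h(j, m) = -3/(m + 1/(2 + j)) (h(j, m) = -3/(1/(j + 2) + m) = -3/(1/(2 + j) + m) = -3/(m + 1/(2 + j)))
X = 225/2 (X = (-5*(-6))*(3*(-2 - 1*3)/(1 + 2*(-1) + 3*(-1))) = 30*(3*(-2 - 3)/(1 - 2 - 3)) = 30*(3*(-5)/(-4)) = 30*(3*(-1/4)*(-5)) = 30*(15/4) = 225/2 ≈ 112.50)
X + 102 = 225/2 + 102 = 429/2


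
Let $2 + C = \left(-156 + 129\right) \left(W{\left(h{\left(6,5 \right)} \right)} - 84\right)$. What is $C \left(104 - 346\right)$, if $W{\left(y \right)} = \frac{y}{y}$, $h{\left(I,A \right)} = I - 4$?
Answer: $-541838$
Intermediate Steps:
$h{\left(I,A \right)} = -4 + I$
$W{\left(y \right)} = 1$
$C = 2239$ ($C = -2 + \left(-156 + 129\right) \left(1 - 84\right) = -2 - -2241 = -2 + 2241 = 2239$)
$C \left(104 - 346\right) = 2239 \left(104 - 346\right) = 2239 \left(-242\right) = -541838$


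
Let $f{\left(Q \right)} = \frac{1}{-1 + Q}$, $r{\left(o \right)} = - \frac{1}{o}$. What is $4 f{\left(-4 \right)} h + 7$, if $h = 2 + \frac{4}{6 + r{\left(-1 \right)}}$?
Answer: $\frac{173}{35} \approx 4.9429$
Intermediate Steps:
$h = \frac{18}{7}$ ($h = 2 + \frac{4}{6 - \frac{1}{-1}} = 2 + \frac{4}{6 - -1} = 2 + \frac{4}{6 + 1} = 2 + \frac{4}{7} = \frac{18}{7} \approx 2.5714$)
$4 f{\left(-4 \right)} h + 7 = 4 \frac{1}{-1 - 4} \cdot \frac{18}{7} + 7 = 4 \frac{1}{-5} \cdot \frac{18}{7} + 7 = 4 \left(\left(- \frac{1}{5}\right) \frac{18}{7}\right) + 7 = 4 \left(- \frac{18}{35}\right) + 7 = - \frac{72}{35} + 7 = \frac{173}{35}$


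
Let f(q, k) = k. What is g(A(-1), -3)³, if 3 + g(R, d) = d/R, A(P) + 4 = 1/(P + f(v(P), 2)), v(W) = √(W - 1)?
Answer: -8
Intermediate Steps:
v(W) = √(-1 + W)
A(P) = -4 + 1/(2 + P) (A(P) = -4 + 1/(P + 2) = -4 + 1/(2 + P))
g(R, d) = -3 + d/R
g(A(-1), -3)³ = (-3 - 3*(2 - 1)/(-7 - 4*(-1)))³ = (-3 - 3/(-7 + 4))³ = (-3 - 3/(1*(-3)))³ = (-3 - 3/(-3))³ = (-3 - 3*(-⅓))³ = (-3 + 1)³ = (-2)³ = -8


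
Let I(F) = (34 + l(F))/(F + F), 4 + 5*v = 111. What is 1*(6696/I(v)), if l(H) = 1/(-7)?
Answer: 3343536/395 ≈ 8464.6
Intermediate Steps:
l(H) = -⅐
v = 107/5 (v = -⅘ + (⅕)*111 = -⅘ + 111/5 = 107/5 ≈ 21.400)
I(F) = 237/(14*F) (I(F) = (34 - ⅐)/(F + F) = 237/(7*((2*F))) = 237*(1/(2*F))/7 = 237/(14*F))
1*(6696/I(v)) = 1*(6696/((237/(14*(107/5))))) = 1*(6696/(((237/14)*(5/107)))) = 1*(6696/(1185/1498)) = 1*(6696*(1498/1185)) = 1*(3343536/395) = 3343536/395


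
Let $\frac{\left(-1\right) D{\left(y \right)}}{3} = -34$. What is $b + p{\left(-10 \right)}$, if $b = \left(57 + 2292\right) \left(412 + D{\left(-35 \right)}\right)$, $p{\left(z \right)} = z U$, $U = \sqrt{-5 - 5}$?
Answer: $1207386 - 10 i \sqrt{10} \approx 1.2074 \cdot 10^{6} - 31.623 i$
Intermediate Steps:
$D{\left(y \right)} = 102$ ($D{\left(y \right)} = \left(-3\right) \left(-34\right) = 102$)
$U = i \sqrt{10}$ ($U = \sqrt{-10} = i \sqrt{10} \approx 3.1623 i$)
$p{\left(z \right)} = i z \sqrt{10}$ ($p{\left(z \right)} = z i \sqrt{10} = i z \sqrt{10}$)
$b = 1207386$ ($b = \left(57 + 2292\right) \left(412 + 102\right) = 2349 \cdot 514 = 1207386$)
$b + p{\left(-10 \right)} = 1207386 + i \left(-10\right) \sqrt{10} = 1207386 - 10 i \sqrt{10}$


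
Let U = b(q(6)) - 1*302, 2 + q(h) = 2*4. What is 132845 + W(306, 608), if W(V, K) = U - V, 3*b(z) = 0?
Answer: 132237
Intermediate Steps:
q(h) = 6 (q(h) = -2 + 2*4 = -2 + 8 = 6)
b(z) = 0 (b(z) = (1/3)*0 = 0)
U = -302 (U = 0 - 1*302 = 0 - 302 = -302)
W(V, K) = -302 - V
132845 + W(306, 608) = 132845 + (-302 - 1*306) = 132845 + (-302 - 306) = 132845 - 608 = 132237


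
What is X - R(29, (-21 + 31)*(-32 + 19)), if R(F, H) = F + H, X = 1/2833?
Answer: 286134/2833 ≈ 101.00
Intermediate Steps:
X = 1/2833 ≈ 0.00035298
X - R(29, (-21 + 31)*(-32 + 19)) = 1/2833 - (29 + (-21 + 31)*(-32 + 19)) = 1/2833 - (29 + 10*(-13)) = 1/2833 - (29 - 130) = 1/2833 - 1*(-101) = 1/2833 + 101 = 286134/2833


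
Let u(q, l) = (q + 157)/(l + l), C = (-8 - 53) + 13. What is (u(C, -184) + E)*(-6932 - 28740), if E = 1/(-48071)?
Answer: 23365637113/2211266 ≈ 10567.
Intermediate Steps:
C = -48 (C = -61 + 13 = -48)
u(q, l) = (157 + q)/(2*l) (u(q, l) = (157 + q)/((2*l)) = (157 + q)*(1/(2*l)) = (157 + q)/(2*l))
E = -1/48071 ≈ -2.0803e-5
(u(C, -184) + E)*(-6932 - 28740) = ((½)*(157 - 48)/(-184) - 1/48071)*(-6932 - 28740) = ((½)*(-1/184)*109 - 1/48071)*(-35672) = (-109/368 - 1/48071)*(-35672) = -5240107/17690128*(-35672) = 23365637113/2211266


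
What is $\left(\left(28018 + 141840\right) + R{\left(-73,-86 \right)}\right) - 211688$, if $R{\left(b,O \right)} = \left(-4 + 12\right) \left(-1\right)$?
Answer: $-41838$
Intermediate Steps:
$R{\left(b,O \right)} = -8$ ($R{\left(b,O \right)} = 8 \left(-1\right) = -8$)
$\left(\left(28018 + 141840\right) + R{\left(-73,-86 \right)}\right) - 211688 = \left(\left(28018 + 141840\right) - 8\right) - 211688 = \left(169858 - 8\right) - 211688 = 169850 - 211688 = -41838$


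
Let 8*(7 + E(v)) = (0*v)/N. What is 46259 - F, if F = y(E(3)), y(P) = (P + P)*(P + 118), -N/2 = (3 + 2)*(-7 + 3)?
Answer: 47813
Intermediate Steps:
N = 40 (N = -2*(3 + 2)*(-7 + 3) = -10*(-4) = -2*(-20) = 40)
E(v) = -7 (E(v) = -7 + ((0*v)/40)/8 = -7 + (0*(1/40))/8 = -7 + (⅛)*0 = -7 + 0 = -7)
y(P) = 2*P*(118 + P) (y(P) = (2*P)*(118 + P) = 2*P*(118 + P))
F = -1554 (F = 2*(-7)*(118 - 7) = 2*(-7)*111 = -1554)
46259 - F = 46259 - 1*(-1554) = 46259 + 1554 = 47813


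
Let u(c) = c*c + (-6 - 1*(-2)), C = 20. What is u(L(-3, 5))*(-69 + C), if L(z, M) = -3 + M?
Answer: 0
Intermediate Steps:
u(c) = -4 + c² (u(c) = c² + (-6 + 2) = c² - 4 = -4 + c²)
u(L(-3, 5))*(-69 + C) = (-4 + (-3 + 5)²)*(-69 + 20) = (-4 + 2²)*(-49) = (-4 + 4)*(-49) = 0*(-49) = 0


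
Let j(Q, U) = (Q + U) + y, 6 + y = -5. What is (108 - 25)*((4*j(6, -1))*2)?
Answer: -3984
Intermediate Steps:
y = -11 (y = -6 - 5 = -11)
j(Q, U) = -11 + Q + U (j(Q, U) = (Q + U) - 11 = -11 + Q + U)
(108 - 25)*((4*j(6, -1))*2) = (108 - 25)*((4*(-11 + 6 - 1))*2) = 83*((4*(-6))*2) = 83*(-24*2) = 83*(-48) = -3984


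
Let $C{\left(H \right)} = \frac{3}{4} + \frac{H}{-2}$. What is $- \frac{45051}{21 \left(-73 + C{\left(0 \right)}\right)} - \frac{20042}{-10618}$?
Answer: $\frac{339173495}{10740107} \approx 31.58$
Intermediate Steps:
$C{\left(H \right)} = \frac{3}{4} - \frac{H}{2}$ ($C{\left(H \right)} = 3 \cdot \frac{1}{4} + H \left(- \frac{1}{2}\right) = \frac{3}{4} - \frac{H}{2}$)
$- \frac{45051}{21 \left(-73 + C{\left(0 \right)}\right)} - \frac{20042}{-10618} = - \frac{45051}{21 \left(-73 + \left(\frac{3}{4} - 0\right)\right)} - \frac{20042}{-10618} = - \frac{45051}{21 \left(-73 + \left(\frac{3}{4} + 0\right)\right)} - - \frac{10021}{5309} = - \frac{45051}{21 \left(-73 + \frac{3}{4}\right)} + \frac{10021}{5309} = - \frac{45051}{21 \left(- \frac{289}{4}\right)} + \frac{10021}{5309} = - \frac{45051}{- \frac{6069}{4}} + \frac{10021}{5309} = \left(-45051\right) \left(- \frac{4}{6069}\right) + \frac{10021}{5309} = \frac{60068}{2023} + \frac{10021}{5309} = \frac{339173495}{10740107}$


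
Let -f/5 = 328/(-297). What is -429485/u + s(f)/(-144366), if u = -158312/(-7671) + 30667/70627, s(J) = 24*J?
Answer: -237543332241489037075/11654651402023311 ≈ -20382.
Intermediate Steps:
f = 1640/297 (f = -1640/(-297) = -1640*(-1)/297 = -5*(-328/297) = 1640/297 ≈ 5.5219)
u = 11416348181/541779717 (u = -158312*(-1/7671) + 30667*(1/70627) = 158312/7671 + 30667/70627 = 11416348181/541779717 ≈ 21.072)
-429485/u + s(f)/(-144366) = -429485/11416348181/541779717 + (24*(1640/297))/(-144366) = -429485*541779717/11416348181 + (13120/99)*(-1/144366) = -33240894536535/1630906883 - 6560/7146117 = -237543332241489037075/11654651402023311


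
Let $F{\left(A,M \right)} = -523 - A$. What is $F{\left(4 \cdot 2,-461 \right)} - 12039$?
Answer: $-12570$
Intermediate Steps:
$F{\left(4 \cdot 2,-461 \right)} - 12039 = \left(-523 - 4 \cdot 2\right) - 12039 = \left(-523 - 8\right) - 12039 = -531 - 12039 = -12570$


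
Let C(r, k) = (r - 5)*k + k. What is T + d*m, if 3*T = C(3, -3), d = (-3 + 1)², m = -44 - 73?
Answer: -467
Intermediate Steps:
C(r, k) = k + k*(-5 + r) (C(r, k) = (-5 + r)*k + k = k*(-5 + r) + k = k + k*(-5 + r))
m = -117
d = 4 (d = (-2)² = 4)
T = 1 (T = (-3*(-4 + 3))/3 = (-3*(-1))/3 = (⅓)*3 = 1)
T + d*m = 1 + 4*(-117) = 1 - 468 = -467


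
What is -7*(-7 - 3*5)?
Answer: 154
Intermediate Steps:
-7*(-7 - 3*5) = -7*(-7 - 15) = -7*(-22) = 154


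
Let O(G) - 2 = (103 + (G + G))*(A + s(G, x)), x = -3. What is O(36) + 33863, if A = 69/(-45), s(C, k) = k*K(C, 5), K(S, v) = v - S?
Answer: 149615/3 ≈ 49872.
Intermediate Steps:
s(C, k) = k*(5 - C)
A = -23/15 (A = 69*(-1/45) = -23/15 ≈ -1.5333)
O(G) = 2 + (103 + 2*G)*(-248/15 + 3*G) (O(G) = 2 + (103 + (G + G))*(-23/15 - 3*(5 - G)) = 2 + (103 + 2*G)*(-23/15 + (-15 + 3*G)) = 2 + (103 + 2*G)*(-248/15 + 3*G))
O(36) + 33863 = (-25514/15 + 6*36**2 + (4139/15)*36) + 33863 = (-25514/15 + 6*1296 + 49668/5) + 33863 = (-25514/15 + 7776 + 49668/5) + 33863 = 48026/3 + 33863 = 149615/3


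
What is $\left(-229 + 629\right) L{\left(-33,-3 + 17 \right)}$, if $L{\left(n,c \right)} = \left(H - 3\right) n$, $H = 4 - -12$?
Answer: $-171600$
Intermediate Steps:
$H = 16$ ($H = 4 + 12 = 16$)
$L{\left(n,c \right)} = 13 n$ ($L{\left(n,c \right)} = \left(16 - 3\right) n = 13 n$)
$\left(-229 + 629\right) L{\left(-33,-3 + 17 \right)} = \left(-229 + 629\right) 13 \left(-33\right) = 400 \left(-429\right) = -171600$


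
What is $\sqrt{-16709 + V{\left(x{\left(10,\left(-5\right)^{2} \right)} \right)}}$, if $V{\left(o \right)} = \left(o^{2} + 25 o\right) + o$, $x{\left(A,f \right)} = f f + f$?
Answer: $\sqrt{422691} \approx 650.15$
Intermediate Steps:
$x{\left(A,f \right)} = f + f^{2}$ ($x{\left(A,f \right)} = f^{2} + f = f + f^{2}$)
$V{\left(o \right)} = o^{2} + 26 o$
$\sqrt{-16709 + V{\left(x{\left(10,\left(-5\right)^{2} \right)} \right)}} = \sqrt{-16709 + \left(-5\right)^{2} \left(1 + \left(-5\right)^{2}\right) \left(26 + \left(-5\right)^{2} \left(1 + \left(-5\right)^{2}\right)\right)} = \sqrt{-16709 + 25 \left(1 + 25\right) \left(26 + 25 \left(1 + 25\right)\right)} = \sqrt{-16709 + 25 \cdot 26 \left(26 + 25 \cdot 26\right)} = \sqrt{-16709 + 650 \left(26 + 650\right)} = \sqrt{-16709 + 650 \cdot 676} = \sqrt{-16709 + 439400} = \sqrt{422691}$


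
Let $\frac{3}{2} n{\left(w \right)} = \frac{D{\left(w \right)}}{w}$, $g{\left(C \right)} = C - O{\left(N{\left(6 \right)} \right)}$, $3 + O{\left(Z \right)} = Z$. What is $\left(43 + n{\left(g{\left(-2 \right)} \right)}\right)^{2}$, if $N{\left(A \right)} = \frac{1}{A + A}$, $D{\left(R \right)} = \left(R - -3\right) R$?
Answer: $\frac{674041}{324} \approx 2080.4$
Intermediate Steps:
$D{\left(R \right)} = R \left(3 + R\right)$ ($D{\left(R \right)} = \left(R + 3\right) R = \left(3 + R\right) R = R \left(3 + R\right)$)
$N{\left(A \right)} = \frac{1}{2 A}$
$O{\left(Z \right)} = -3 + Z$
$g{\left(C \right)} = \frac{35}{12} + C$ ($g{\left(C \right)} = C - \left(-3 + \frac{1}{2 \cdot 6}\right) = C - \left(-3 + \frac{1}{2} \cdot \frac{1}{6}\right) = C - \left(-3 + \frac{1}{12}\right) = C - - \frac{35}{12} = C + \frac{35}{12} = \frac{35}{12} + C$)
$n{\left(w \right)} = 2 + \frac{2 w}{3}$ ($n{\left(w \right)} = \frac{2 \frac{w \left(3 + w\right)}{w}}{3} = \frac{2 \left(3 + w\right)}{3} = 2 + \frac{2 w}{3}$)
$\left(43 + n{\left(g{\left(-2 \right)} \right)}\right)^{2} = \left(43 + \left(2 + \frac{2 \left(\frac{35}{12} - 2\right)}{3}\right)\right)^{2} = \left(43 + \left(2 + \frac{2}{3} \cdot \frac{11}{12}\right)\right)^{2} = \left(43 + \left(2 + \frac{11}{18}\right)\right)^{2} = \left(43 + \frac{47}{18}\right)^{2} = \left(\frac{821}{18}\right)^{2} = \frac{674041}{324}$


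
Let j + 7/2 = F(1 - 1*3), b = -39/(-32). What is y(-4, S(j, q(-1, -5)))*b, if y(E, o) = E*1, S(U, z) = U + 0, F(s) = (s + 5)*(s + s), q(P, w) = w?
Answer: -39/8 ≈ -4.8750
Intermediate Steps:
b = 39/32 (b = -39*(-1/32) = 39/32 ≈ 1.2188)
F(s) = 2*s*(5 + s) (F(s) = (5 + s)*(2*s) = 2*s*(5 + s))
j = -31/2 (j = -7/2 + 2*(1 - 1*3)*(5 + (1 - 1*3)) = -7/2 + 2*(1 - 3)*(5 + (1 - 3)) = -7/2 + 2*(-2)*(5 - 2) = -7/2 + 2*(-2)*3 = -7/2 - 12 = -31/2 ≈ -15.500)
S(U, z) = U
y(E, o) = E
y(-4, S(j, q(-1, -5)))*b = -4*39/32 = -39/8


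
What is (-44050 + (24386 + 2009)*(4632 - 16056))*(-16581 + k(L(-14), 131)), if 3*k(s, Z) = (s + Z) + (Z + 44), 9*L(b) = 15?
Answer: 44726202082180/9 ≈ 4.9696e+12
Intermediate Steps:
L(b) = 5/3 (L(b) = (1/9)*15 = 5/3)
k(s, Z) = 44/3 + s/3 + 2*Z/3 (k(s, Z) = ((s + Z) + (Z + 44))/3 = ((Z + s) + (44 + Z))/3 = (44 + s + 2*Z)/3 = 44/3 + s/3 + 2*Z/3)
(-44050 + (24386 + 2009)*(4632 - 16056))*(-16581 + k(L(-14), 131)) = (-44050 + (24386 + 2009)*(4632 - 16056))*(-16581 + (44/3 + (1/3)*(5/3) + (2/3)*131)) = (-44050 + 26395*(-11424))*(-16581 + (44/3 + 5/9 + 262/3)) = (-44050 - 301536480)*(-16581 + 923/9) = -301580530*(-148306/9) = 44726202082180/9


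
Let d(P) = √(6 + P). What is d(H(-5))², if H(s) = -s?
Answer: 11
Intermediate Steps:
d(H(-5))² = (√(6 - 1*(-5)))² = (√(6 + 5))² = (√11)² = 11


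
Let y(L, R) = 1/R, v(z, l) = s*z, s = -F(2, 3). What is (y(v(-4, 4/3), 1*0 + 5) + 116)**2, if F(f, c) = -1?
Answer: 337561/25 ≈ 13502.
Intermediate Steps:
s = 1 (s = -1*(-1) = 1)
v(z, l) = z (v(z, l) = 1*z = z)
(y(v(-4, 4/3), 1*0 + 5) + 116)**2 = (1/(1*0 + 5) + 116)**2 = (1/(0 + 5) + 116)**2 = (1/5 + 116)**2 = (581/5)**2 = 337561/25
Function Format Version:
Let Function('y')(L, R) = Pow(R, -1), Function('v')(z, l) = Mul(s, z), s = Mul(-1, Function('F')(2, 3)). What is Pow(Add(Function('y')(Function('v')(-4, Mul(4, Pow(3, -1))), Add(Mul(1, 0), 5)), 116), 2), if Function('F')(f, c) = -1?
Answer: Rational(337561, 25) ≈ 13502.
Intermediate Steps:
s = 1 (s = Mul(-1, -1) = 1)
Function('v')(z, l) = z (Function('v')(z, l) = Mul(1, z) = z)
Pow(Add(Function('y')(Function('v')(-4, Mul(4, Pow(3, -1))), Add(Mul(1, 0), 5)), 116), 2) = Pow(Add(Pow(Add(Mul(1, 0), 5), -1), 116), 2) = Pow(Add(Pow(Add(0, 5), -1), 116), 2) = Pow(Add(Pow(5, -1), 116), 2) = Pow(Add(Rational(1, 5), 116), 2) = Pow(Rational(581, 5), 2) = Rational(337561, 25)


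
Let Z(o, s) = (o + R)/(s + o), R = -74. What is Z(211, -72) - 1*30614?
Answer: -4255209/139 ≈ -30613.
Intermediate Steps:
Z(o, s) = (-74 + o)/(o + s) (Z(o, s) = (o - 74)/(s + o) = (-74 + o)/(o + s))
Z(211, -72) - 1*30614 = (-74 + 211)/(211 - 72) - 1*30614 = 137/139 - 30614 = -4255209/139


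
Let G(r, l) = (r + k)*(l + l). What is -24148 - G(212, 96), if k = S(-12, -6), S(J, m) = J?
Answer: -62548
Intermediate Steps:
k = -12
G(r, l) = 2*l*(-12 + r) (G(r, l) = (r - 12)*(l + l) = (-12 + r)*(2*l) = 2*l*(-12 + r))
-24148 - G(212, 96) = -24148 - 2*96*(-12 + 212) = -24148 - 2*96*200 = -24148 - 1*38400 = -24148 - 38400 = -62548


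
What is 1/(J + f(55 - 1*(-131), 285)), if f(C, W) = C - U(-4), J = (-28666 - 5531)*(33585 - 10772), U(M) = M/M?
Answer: -1/780135976 ≈ -1.2818e-9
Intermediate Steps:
U(M) = 1
J = -780136161 (J = -34197*22813 = -780136161)
f(C, W) = -1 + C (f(C, W) = C - 1*1 = C - 1 = -1 + C)
1/(J + f(55 - 1*(-131), 285)) = 1/(-780136161 + (-1 + (55 - 1*(-131)))) = 1/(-780136161 + (-1 + (55 + 131))) = 1/(-780136161 + (-1 + 186)) = 1/(-780136161 + 185) = 1/(-780135976) = -1/780135976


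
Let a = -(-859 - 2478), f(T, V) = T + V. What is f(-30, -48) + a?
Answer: 3259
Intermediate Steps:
a = 3337 (a = -1*(-3337) = 3337)
f(-30, -48) + a = (-30 - 48) + 3337 = -78 + 3337 = 3259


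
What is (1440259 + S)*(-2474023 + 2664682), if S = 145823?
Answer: 302400808038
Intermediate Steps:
(1440259 + S)*(-2474023 + 2664682) = (1440259 + 145823)*(-2474023 + 2664682) = 1586082*190659 = 302400808038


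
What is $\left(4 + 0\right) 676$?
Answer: $2704$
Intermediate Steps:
$\left(4 + 0\right) 676 = 4 \cdot 676 = 2704$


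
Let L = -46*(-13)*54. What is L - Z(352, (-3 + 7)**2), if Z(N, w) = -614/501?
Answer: 16178906/501 ≈ 32293.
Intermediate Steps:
Z(N, w) = -614/501 (Z(N, w) = -614*1/501 = -614/501)
L = 32292 (L = 598*54 = 32292)
L - Z(352, (-3 + 7)**2) = 32292 - 1*(-614/501) = 32292 + 614/501 = 16178906/501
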